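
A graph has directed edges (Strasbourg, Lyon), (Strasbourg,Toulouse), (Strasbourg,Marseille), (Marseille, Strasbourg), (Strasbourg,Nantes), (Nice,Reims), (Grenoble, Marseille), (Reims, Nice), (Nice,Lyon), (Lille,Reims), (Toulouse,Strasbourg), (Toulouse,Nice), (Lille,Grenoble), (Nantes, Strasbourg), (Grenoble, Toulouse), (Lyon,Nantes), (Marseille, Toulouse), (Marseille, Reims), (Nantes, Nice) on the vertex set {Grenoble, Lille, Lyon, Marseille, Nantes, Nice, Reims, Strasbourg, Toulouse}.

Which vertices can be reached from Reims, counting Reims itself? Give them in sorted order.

Lyon, Marseille, Nantes, Nice, Reims, Strasbourg, Toulouse

Start at Reims.
Its neighbours: Nice.
Then their neighbours: Lyon.
Then next layer: Nantes.
Then next layer: Strasbourg.
Then next layer: Marseille, Toulouse.
Nothing further is reachable.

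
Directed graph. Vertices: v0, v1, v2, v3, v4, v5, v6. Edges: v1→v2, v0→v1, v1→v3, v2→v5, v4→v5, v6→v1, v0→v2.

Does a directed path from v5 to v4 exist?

No

v5 has no outgoing edges, so nothing is reachable from it.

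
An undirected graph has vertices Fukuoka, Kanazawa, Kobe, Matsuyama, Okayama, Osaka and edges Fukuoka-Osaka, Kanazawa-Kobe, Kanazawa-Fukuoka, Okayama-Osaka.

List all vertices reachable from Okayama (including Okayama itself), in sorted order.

Start at Okayama.
Its neighbours: Osaka.
Then their neighbours: Fukuoka.
Then next layer: Kanazawa.
Then next layer: Kobe.
Nothing further is reachable.

Fukuoka, Kanazawa, Kobe, Okayama, Osaka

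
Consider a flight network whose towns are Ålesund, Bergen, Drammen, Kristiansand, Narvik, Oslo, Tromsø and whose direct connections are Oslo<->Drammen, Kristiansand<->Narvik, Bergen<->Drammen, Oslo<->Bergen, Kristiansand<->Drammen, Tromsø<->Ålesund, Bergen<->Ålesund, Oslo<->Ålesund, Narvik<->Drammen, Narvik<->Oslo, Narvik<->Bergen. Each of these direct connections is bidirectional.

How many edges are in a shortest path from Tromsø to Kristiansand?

Distance 0: Tromsø.
Distance 1: Ålesund.
Distance 2: Bergen, Oslo.
Distance 3: Drammen, Narvik.
Distance 4: Kristiansand — contains Kristiansand.

4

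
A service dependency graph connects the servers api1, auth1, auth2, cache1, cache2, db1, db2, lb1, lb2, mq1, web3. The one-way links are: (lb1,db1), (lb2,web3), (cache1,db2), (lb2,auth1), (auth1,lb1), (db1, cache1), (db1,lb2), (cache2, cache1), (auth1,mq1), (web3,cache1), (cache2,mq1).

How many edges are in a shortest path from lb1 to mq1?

4

Distance 0: lb1.
Distance 1: db1.
Distance 2: cache1, lb2.
Distance 3: auth1, db2, web3.
Distance 4: mq1 — contains mq1.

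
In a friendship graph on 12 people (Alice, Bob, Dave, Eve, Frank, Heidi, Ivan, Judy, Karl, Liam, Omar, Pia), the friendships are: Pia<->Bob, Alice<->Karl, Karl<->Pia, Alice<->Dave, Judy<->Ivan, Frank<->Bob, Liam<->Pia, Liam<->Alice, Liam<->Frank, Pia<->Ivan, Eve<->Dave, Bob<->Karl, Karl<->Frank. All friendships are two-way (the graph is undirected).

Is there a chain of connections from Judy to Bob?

Yes

Explore from Judy.
Distance 1: reach Ivan.
Distance 2: reach Pia.
Distance 3: reach Bob, Karl, Liam.
Found Bob.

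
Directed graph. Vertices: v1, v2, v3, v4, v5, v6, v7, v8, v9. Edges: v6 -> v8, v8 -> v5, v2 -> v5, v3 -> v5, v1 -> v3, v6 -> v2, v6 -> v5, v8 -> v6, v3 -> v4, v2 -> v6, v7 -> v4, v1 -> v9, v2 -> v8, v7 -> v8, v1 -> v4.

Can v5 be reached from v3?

Explore from v3.
Distance 1: reach v4, v5.
Found v5.

Yes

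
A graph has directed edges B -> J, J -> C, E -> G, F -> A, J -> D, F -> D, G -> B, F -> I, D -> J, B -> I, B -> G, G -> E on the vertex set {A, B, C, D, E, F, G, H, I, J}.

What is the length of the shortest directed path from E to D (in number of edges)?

4

Distance 0: E.
Distance 1: G.
Distance 2: B.
Distance 3: I, J.
Distance 4: C, D — contains D.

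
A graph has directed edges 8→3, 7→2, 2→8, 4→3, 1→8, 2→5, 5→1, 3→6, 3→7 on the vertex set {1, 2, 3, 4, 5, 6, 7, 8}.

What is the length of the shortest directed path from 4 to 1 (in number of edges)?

Distance 0: 4.
Distance 1: 3.
Distance 2: 6, 7.
Distance 3: 2.
Distance 4: 5, 8.
Distance 5: 1 — contains 1.

5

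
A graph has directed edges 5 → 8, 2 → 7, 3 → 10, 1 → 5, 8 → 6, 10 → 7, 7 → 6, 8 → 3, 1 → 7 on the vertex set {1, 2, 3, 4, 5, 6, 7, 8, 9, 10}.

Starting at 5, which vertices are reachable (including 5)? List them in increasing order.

Start at 5.
Its neighbours: 8.
Then their neighbours: 3, 6.
Then next layer: 10.
Then next layer: 7.
Nothing further is reachable.

3, 5, 6, 7, 8, 10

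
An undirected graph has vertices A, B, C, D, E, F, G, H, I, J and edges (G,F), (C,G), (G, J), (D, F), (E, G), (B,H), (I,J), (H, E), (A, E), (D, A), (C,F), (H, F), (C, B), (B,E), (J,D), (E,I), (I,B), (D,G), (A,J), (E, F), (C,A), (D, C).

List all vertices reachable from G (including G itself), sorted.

Start at G.
Its neighbours: C, D, E, F, J.
Then their neighbours: A, B, H, I.
Every vertex is now reached.

A, B, C, D, E, F, G, H, I, J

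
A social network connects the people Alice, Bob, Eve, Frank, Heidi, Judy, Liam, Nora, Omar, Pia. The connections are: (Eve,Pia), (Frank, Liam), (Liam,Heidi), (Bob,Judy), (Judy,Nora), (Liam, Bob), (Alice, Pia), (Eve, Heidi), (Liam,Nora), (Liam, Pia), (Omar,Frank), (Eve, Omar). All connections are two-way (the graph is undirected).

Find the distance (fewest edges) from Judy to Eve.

Distance 0: Judy.
Distance 1: Bob, Nora.
Distance 2: Liam.
Distance 3: Frank, Heidi, Pia.
Distance 4: Alice, Eve, Omar — contains Eve.

4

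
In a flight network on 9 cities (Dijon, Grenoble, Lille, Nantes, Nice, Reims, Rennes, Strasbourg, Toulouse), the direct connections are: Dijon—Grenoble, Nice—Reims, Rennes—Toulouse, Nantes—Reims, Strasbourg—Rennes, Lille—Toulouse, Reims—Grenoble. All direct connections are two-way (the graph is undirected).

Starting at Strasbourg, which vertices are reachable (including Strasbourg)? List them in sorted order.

Lille, Rennes, Strasbourg, Toulouse

Start at Strasbourg.
Its neighbours: Rennes.
Then their neighbours: Toulouse.
Then next layer: Lille.
Nothing further is reachable.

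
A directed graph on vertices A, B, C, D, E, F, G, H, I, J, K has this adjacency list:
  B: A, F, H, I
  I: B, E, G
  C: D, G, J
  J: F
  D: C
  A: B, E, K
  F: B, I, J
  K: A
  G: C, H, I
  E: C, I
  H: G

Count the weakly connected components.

From A: component {A, B, C, D, E, F, G, H, I, J, K}.
That's 1 component.

1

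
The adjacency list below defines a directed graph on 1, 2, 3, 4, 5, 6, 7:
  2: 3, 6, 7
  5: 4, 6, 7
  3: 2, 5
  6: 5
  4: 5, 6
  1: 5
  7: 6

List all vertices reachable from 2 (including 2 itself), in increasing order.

2, 3, 4, 5, 6, 7

Start at 2.
Its neighbours: 3, 6, 7.
Then their neighbours: 5.
Then next layer: 4.
Nothing further is reachable.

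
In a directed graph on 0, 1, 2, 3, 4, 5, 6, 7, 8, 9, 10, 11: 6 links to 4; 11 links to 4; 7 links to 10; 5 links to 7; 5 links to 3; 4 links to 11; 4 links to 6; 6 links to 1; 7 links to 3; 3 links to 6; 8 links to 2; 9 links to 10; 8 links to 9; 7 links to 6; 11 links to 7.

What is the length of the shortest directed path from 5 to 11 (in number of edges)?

4

Distance 0: 5.
Distance 1: 3, 7.
Distance 2: 6, 10.
Distance 3: 1, 4.
Distance 4: 11 — contains 11.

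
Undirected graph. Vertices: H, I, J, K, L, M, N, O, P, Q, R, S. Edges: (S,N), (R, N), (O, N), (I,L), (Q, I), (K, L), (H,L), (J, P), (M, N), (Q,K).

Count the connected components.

From H: component {H, I, K, L, Q}.
From J: component {J, P}.
From M: component {M, N, O, R, S}.
That's 3 components.

3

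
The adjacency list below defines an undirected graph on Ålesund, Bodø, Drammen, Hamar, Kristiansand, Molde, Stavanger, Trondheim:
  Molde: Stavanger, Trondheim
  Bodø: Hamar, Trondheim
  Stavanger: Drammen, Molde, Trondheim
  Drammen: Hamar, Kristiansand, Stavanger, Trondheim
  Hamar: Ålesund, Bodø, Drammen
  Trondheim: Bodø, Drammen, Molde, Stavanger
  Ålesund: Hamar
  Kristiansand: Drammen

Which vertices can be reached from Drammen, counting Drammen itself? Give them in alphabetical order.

Start at Drammen.
Its neighbours: Hamar, Kristiansand, Stavanger, Trondheim.
Then their neighbours: Ålesund, Bodø, Molde.
Every vertex is now reached.

Ålesund, Bodø, Drammen, Hamar, Kristiansand, Molde, Stavanger, Trondheim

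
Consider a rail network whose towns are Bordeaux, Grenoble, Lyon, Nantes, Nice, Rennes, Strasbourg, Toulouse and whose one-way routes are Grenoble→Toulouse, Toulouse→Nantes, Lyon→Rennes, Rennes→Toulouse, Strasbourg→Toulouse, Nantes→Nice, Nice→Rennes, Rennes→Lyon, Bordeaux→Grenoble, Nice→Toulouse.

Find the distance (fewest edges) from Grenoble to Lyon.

5

Distance 0: Grenoble.
Distance 1: Toulouse.
Distance 2: Nantes.
Distance 3: Nice.
Distance 4: Rennes.
Distance 5: Lyon — contains Lyon.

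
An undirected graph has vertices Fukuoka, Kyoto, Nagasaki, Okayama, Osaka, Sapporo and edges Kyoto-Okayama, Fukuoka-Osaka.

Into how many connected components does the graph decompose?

From Fukuoka: component {Fukuoka, Osaka}.
From Kyoto: component {Kyoto, Okayama}.
From Nagasaki: component {Nagasaki}.
From Sapporo: component {Sapporo}.
That's 4 components.

4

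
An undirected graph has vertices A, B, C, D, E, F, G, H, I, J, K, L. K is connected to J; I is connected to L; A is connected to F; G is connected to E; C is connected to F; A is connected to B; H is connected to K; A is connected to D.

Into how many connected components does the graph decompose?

4

From A: component {A, B, C, D, F}.
From E: component {E, G}.
From H: component {H, J, K}.
From I: component {I, L}.
That's 4 components.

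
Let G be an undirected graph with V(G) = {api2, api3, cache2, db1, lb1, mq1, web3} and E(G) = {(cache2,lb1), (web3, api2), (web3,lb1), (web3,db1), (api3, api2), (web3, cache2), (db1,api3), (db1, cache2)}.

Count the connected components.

2

From api2: component {api2, api3, cache2, db1, lb1, web3}.
From mq1: component {mq1}.
That's 2 components.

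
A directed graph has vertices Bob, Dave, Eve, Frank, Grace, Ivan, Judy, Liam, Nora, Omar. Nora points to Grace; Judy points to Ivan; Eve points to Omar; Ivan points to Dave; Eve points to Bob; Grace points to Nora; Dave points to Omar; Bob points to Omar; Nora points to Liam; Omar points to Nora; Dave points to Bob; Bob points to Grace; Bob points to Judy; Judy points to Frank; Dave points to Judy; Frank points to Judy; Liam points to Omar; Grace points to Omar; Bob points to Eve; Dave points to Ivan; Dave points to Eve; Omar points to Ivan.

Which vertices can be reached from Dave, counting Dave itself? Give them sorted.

Bob, Dave, Eve, Frank, Grace, Ivan, Judy, Liam, Nora, Omar

Start at Dave.
Its neighbours: Bob, Eve, Ivan, Judy, Omar.
Then their neighbours: Frank, Grace, Nora.
Then next layer: Liam.
Every vertex is now reached.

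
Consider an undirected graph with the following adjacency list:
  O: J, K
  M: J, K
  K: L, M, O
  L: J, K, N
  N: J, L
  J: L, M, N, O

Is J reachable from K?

Yes

Explore from K.
Distance 1: reach L, M, O.
Distance 2: reach J, N.
Found J.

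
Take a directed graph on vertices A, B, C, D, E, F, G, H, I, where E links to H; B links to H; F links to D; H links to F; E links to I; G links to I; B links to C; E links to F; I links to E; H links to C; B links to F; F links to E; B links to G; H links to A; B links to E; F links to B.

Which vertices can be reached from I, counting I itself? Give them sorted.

Start at I.
Its neighbours: E.
Then their neighbours: F, H.
Then next layer: A, B, C, D.
Then next layer: G.
Every vertex is now reached.

A, B, C, D, E, F, G, H, I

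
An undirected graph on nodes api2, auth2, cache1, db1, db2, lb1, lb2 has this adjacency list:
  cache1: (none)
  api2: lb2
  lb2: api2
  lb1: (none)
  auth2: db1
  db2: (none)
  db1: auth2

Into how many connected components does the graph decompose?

5

From api2: component {api2, lb2}.
From auth2: component {auth2, db1}.
From cache1: component {cache1}.
From db2: component {db2}.
From lb1: component {lb1}.
That's 5 components.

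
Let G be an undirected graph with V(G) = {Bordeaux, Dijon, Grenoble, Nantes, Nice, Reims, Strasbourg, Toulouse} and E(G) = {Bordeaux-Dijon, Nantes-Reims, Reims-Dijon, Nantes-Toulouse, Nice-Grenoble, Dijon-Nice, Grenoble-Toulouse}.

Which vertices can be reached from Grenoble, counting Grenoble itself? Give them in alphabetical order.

Start at Grenoble.
Its neighbours: Nice, Toulouse.
Then their neighbours: Dijon, Nantes.
Then next layer: Bordeaux, Reims.
Nothing further is reachable.

Bordeaux, Dijon, Grenoble, Nantes, Nice, Reims, Toulouse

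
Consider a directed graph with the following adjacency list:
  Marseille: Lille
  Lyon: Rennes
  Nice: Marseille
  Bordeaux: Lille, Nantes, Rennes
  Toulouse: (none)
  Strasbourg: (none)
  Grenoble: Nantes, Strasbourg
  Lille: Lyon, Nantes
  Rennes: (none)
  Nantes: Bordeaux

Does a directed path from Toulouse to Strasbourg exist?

No

Toulouse has no outgoing edges, so nothing is reachable from it.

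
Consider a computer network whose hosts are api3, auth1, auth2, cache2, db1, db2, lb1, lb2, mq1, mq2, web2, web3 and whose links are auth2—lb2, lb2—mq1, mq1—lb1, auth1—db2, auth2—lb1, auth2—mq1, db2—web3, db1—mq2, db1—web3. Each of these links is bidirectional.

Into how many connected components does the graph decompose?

5

From api3: component {api3}.
From auth1: component {auth1, db1, db2, mq2, web3}.
From auth2: component {auth2, lb1, lb2, mq1}.
From cache2: component {cache2}.
From web2: component {web2}.
That's 5 components.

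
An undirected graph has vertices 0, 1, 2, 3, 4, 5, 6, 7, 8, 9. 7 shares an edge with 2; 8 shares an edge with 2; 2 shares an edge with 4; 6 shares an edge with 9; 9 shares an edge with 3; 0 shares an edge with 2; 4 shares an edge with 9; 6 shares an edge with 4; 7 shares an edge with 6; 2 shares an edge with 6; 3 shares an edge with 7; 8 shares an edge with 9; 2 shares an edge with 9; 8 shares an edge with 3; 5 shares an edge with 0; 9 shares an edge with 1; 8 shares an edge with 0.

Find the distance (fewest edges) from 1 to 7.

Distance 0: 1.
Distance 1: 9.
Distance 2: 2, 3, 4, 6, 8.
Distance 3: 0, 7 — contains 7.

3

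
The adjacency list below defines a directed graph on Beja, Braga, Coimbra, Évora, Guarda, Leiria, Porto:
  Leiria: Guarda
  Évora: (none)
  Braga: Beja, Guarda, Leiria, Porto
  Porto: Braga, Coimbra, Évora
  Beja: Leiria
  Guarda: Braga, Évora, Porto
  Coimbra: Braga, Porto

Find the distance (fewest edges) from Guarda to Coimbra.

2

Distance 0: Guarda.
Distance 1: Braga, Évora, Porto.
Distance 2: Beja, Coimbra, Leiria — contains Coimbra.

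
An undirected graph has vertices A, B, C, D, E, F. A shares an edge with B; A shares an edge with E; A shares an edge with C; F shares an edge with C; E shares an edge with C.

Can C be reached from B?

Explore from B.
Distance 1: reach A.
Distance 2: reach C, E.
Found C.

Yes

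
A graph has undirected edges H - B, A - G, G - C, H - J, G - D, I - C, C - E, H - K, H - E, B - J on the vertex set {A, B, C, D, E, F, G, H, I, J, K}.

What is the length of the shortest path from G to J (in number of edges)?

Distance 0: G.
Distance 1: A, C, D.
Distance 2: E, I.
Distance 3: H.
Distance 4: B, J, K — contains J.

4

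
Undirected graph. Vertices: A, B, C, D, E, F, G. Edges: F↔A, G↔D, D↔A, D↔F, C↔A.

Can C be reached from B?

B has no edges, so nothing is reachable from it.

No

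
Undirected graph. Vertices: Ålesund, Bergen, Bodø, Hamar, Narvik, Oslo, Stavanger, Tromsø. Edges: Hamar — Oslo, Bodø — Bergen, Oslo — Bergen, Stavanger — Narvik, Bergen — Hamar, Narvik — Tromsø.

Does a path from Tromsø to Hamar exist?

Explore from Tromsø.
Distance 1: reach Narvik.
Distance 2: reach Stavanger.
The search is exhausted without reaching Hamar; it lies in a different component.

No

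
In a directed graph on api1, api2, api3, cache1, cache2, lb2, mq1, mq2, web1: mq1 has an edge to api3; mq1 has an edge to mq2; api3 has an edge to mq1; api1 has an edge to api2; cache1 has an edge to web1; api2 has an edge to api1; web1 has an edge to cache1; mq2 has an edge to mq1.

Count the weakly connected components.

From api1: component {api1, api2}.
From api3: component {api3, mq1, mq2}.
From cache1: component {cache1, web1}.
From cache2: component {cache2}.
From lb2: component {lb2}.
That's 5 components.

5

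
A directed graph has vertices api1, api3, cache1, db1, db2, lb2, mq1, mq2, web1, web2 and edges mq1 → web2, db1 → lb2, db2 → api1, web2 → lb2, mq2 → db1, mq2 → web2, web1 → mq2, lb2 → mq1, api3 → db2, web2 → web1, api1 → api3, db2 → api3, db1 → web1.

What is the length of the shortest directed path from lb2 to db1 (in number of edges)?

Distance 0: lb2.
Distance 1: mq1.
Distance 2: web2.
Distance 3: web1.
Distance 4: mq2.
Distance 5: db1 — contains db1.

5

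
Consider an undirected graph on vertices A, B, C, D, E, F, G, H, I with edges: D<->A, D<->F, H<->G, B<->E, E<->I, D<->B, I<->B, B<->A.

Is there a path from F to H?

No

Explore from F.
Distance 1: reach D.
Distance 2: reach A, B.
Distance 3: reach E, I.
The search is exhausted without reaching H; it lies in a different component.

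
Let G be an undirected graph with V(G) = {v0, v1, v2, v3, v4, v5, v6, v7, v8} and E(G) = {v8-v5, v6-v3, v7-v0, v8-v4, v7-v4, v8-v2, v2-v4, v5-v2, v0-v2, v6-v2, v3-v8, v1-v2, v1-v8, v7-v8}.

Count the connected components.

1

From v0: component {v0, v1, v2, v3, v4, v5, v6, v7, v8}.
That's 1 component.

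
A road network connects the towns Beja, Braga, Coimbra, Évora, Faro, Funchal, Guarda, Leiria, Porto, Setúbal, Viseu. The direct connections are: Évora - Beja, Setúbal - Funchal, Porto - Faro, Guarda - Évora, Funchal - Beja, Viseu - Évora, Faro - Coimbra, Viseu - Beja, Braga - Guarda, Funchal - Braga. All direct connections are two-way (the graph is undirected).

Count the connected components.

3

From Beja: component {Beja, Braga, Évora, Funchal, Guarda, Setúbal, Viseu}.
From Coimbra: component {Coimbra, Faro, Porto}.
From Leiria: component {Leiria}.
That's 3 components.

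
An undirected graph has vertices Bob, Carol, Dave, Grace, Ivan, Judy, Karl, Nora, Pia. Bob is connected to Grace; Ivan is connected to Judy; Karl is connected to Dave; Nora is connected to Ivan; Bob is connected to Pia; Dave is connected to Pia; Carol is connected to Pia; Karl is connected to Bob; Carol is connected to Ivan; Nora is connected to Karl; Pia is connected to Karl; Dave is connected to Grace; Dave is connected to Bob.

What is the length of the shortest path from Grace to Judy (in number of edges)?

Distance 0: Grace.
Distance 1: Bob, Dave.
Distance 2: Karl, Pia.
Distance 3: Carol, Nora.
Distance 4: Ivan.
Distance 5: Judy — contains Judy.

5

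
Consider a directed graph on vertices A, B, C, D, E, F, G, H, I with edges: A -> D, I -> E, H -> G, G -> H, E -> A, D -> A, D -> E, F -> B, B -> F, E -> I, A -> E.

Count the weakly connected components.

From A: component {A, D, E, I}.
From B: component {B, F}.
From C: component {C}.
From G: component {G, H}.
That's 4 components.

4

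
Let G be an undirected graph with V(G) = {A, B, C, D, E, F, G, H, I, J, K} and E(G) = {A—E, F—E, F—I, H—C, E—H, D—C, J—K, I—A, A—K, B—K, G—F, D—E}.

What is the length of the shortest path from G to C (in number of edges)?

Distance 0: G.
Distance 1: F.
Distance 2: E, I.
Distance 3: A, D, H.
Distance 4: C, K — contains C.

4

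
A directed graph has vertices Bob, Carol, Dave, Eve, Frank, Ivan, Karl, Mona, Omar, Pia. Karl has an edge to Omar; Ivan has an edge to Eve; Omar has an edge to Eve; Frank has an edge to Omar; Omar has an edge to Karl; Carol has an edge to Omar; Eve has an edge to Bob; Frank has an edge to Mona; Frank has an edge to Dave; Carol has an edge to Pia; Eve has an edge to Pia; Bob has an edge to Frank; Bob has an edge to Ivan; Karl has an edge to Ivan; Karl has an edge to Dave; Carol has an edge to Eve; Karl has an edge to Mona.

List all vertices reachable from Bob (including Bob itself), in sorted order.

Bob, Dave, Eve, Frank, Ivan, Karl, Mona, Omar, Pia

Start at Bob.
Its neighbours: Frank, Ivan.
Then their neighbours: Dave, Eve, Mona, Omar.
Then next layer: Karl, Pia.
Nothing further is reachable.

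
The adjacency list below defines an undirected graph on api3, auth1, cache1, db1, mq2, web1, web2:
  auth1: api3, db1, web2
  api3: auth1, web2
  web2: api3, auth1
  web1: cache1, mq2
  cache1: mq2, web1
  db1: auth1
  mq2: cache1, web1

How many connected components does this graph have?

2

From api3: component {api3, auth1, db1, web2}.
From cache1: component {cache1, mq2, web1}.
That's 2 components.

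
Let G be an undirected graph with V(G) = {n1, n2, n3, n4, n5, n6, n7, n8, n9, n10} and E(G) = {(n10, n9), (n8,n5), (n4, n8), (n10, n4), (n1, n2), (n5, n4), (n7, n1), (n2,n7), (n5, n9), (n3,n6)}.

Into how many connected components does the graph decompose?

From n1: component {n1, n2, n7}.
From n3: component {n3, n6}.
From n4: component {n4, n5, n8, n9, n10}.
That's 3 components.

3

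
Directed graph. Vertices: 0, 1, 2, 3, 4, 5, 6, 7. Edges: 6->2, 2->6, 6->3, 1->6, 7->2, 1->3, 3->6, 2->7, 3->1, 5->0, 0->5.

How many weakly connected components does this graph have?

From 0: component {0, 5}.
From 1: component {1, 2, 3, 6, 7}.
From 4: component {4}.
That's 3 components.

3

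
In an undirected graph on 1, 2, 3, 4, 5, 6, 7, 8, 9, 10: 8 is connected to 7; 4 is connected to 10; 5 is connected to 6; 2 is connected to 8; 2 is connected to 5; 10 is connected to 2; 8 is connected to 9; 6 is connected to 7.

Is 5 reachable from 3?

No

3 has no edges, so nothing is reachable from it.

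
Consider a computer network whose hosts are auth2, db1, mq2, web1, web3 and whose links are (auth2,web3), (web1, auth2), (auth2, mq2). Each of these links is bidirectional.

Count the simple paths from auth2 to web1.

1

auth2–web1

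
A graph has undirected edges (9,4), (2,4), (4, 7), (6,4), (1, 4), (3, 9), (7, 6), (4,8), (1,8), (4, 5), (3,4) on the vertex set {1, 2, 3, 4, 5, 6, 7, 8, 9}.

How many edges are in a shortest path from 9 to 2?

Distance 0: 9.
Distance 1: 3, 4.
Distance 2: 1, 2, 5, 6, 7, 8 — contains 2.

2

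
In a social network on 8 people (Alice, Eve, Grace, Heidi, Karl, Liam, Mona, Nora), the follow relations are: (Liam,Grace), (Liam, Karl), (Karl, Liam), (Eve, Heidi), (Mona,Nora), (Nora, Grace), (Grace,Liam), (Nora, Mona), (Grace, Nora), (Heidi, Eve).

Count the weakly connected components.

3

From Alice: component {Alice}.
From Eve: component {Eve, Heidi}.
From Grace: component {Grace, Karl, Liam, Mona, Nora}.
That's 3 components.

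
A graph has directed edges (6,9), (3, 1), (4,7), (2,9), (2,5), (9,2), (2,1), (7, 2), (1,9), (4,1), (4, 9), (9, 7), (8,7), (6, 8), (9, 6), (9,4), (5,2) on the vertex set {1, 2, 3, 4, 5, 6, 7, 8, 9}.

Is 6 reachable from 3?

Explore from 3.
Distance 1: reach 1.
Distance 2: reach 9.
Distance 3: reach 2, 4, 6, 7.
Found 6.

Yes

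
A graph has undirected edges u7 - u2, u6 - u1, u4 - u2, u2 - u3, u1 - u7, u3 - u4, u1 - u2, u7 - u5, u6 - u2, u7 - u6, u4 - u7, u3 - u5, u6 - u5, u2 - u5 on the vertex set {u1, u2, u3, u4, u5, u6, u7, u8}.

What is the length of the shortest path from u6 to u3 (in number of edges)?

Distance 0: u6.
Distance 1: u1, u2, u5, u7.
Distance 2: u3, u4 — contains u3.

2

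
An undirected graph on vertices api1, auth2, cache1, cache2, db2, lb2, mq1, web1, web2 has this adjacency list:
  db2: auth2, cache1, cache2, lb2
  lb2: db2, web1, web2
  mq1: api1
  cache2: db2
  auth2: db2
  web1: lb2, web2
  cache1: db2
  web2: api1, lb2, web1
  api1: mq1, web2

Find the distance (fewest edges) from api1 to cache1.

Distance 0: api1.
Distance 1: mq1, web2.
Distance 2: lb2, web1.
Distance 3: db2.
Distance 4: auth2, cache1, cache2 — contains cache1.

4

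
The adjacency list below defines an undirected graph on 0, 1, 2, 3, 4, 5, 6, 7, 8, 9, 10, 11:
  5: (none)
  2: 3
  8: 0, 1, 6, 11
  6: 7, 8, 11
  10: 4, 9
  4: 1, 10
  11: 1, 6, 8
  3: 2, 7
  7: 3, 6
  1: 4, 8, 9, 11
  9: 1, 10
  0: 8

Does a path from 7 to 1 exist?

Explore from 7.
Distance 1: reach 3, 6.
Distance 2: reach 2, 8, 11.
Distance 3: reach 0, 1.
Found 1.

Yes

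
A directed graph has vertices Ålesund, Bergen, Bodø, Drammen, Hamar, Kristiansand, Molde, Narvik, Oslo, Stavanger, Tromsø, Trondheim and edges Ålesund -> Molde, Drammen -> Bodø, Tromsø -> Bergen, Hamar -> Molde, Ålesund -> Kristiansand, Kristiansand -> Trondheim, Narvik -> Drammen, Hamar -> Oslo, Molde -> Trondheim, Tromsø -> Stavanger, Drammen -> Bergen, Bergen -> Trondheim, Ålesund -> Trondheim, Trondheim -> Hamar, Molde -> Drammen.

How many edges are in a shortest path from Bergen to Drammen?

Distance 0: Bergen.
Distance 1: Trondheim.
Distance 2: Hamar.
Distance 3: Molde, Oslo.
Distance 4: Drammen — contains Drammen.

4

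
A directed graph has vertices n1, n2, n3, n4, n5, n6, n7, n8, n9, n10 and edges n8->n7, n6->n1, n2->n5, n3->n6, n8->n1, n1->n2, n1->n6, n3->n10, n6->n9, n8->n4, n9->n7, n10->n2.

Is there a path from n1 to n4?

No

Explore from n1.
Distance 1: reach n2, n6.
Distance 2: reach n5, n9.
Distance 3: reach n7.
The search from n1 is exhausted; no directed path reaches n4.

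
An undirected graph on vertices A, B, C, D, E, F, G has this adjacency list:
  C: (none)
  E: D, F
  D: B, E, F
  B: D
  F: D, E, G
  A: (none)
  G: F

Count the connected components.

3

From A: component {A}.
From B: component {B, D, E, F, G}.
From C: component {C}.
That's 3 components.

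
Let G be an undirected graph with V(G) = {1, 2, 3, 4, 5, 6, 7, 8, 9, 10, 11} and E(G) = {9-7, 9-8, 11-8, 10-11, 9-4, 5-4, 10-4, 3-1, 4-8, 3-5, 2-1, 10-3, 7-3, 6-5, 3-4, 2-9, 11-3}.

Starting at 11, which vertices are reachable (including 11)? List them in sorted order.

Start at 11.
Its neighbours: 3, 8, 10.
Then their neighbours: 1, 4, 5, 7, 9.
Then next layer: 2, 6.
Every vertex is now reached.

1, 2, 3, 4, 5, 6, 7, 8, 9, 10, 11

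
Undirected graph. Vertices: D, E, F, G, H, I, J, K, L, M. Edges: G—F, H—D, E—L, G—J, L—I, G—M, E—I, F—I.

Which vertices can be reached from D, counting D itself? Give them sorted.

D, H

Start at D.
Its neighbours: H.
Nothing further is reachable.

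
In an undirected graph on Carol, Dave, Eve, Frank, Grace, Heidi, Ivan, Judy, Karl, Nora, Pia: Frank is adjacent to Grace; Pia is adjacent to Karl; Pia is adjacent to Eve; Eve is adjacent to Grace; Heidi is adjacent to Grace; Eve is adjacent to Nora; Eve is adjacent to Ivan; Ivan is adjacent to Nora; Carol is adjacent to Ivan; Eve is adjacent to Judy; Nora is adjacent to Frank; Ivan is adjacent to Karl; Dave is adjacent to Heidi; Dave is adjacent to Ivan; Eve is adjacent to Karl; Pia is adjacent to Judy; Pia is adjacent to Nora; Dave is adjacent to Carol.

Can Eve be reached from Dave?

Explore from Dave.
Distance 1: reach Carol, Heidi, Ivan.
Distance 2: reach Eve, Grace, Karl, Nora.
Found Eve.

Yes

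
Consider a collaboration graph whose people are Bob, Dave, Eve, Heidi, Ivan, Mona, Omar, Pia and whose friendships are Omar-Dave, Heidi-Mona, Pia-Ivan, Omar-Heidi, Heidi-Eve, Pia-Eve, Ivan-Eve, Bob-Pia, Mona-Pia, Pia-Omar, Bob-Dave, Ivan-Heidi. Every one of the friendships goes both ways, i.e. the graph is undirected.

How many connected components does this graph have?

From Bob: component {Bob, Dave, Eve, Heidi, Ivan, Mona, Omar, Pia}.
That's 1 component.

1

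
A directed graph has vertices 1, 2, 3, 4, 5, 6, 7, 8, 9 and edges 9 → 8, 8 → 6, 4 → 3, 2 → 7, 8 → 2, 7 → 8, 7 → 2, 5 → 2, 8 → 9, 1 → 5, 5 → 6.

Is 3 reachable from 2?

Explore from 2.
Distance 1: reach 7.
Distance 2: reach 8.
Distance 3: reach 6, 9.
The search from 2 is exhausted; no directed path reaches 3.

No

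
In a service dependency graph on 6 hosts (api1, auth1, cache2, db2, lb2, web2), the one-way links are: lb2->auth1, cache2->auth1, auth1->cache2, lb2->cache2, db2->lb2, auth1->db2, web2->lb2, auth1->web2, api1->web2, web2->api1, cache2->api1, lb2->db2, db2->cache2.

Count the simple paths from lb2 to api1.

lb2→auth1→cache2→api1
lb2→auth1→db2→cache2→api1
lb2→auth1→web2→api1
lb2→cache2→api1
lb2→cache2→auth1→web2→api1
lb2→db2→cache2→api1
lb2→db2→cache2→auth1→web2→api1

7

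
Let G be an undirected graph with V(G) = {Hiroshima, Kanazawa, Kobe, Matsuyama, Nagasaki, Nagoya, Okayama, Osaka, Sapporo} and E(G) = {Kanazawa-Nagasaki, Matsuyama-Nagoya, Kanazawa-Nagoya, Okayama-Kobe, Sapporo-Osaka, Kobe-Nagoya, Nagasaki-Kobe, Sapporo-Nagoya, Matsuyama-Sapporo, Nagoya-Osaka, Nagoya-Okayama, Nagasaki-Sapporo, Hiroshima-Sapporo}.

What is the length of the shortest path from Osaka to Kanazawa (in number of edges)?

2

Distance 0: Osaka.
Distance 1: Nagoya, Sapporo.
Distance 2: Hiroshima, Kanazawa, Kobe, Matsuyama, Nagasaki, Okayama — contains Kanazawa.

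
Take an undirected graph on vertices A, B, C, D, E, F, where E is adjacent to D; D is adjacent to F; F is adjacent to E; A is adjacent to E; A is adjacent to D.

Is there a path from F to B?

Explore from F.
Distance 1: reach D, E.
Distance 2: reach A.
The search is exhausted without reaching B; it lies in a different component.

No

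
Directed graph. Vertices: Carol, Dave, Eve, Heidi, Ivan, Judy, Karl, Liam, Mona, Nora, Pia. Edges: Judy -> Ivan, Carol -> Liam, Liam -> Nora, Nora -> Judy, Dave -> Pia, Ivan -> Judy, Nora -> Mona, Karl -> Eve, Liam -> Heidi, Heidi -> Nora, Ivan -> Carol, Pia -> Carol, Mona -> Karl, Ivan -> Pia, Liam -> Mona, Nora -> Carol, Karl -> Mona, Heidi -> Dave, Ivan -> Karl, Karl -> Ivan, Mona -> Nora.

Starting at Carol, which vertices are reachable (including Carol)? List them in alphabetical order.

Carol, Dave, Eve, Heidi, Ivan, Judy, Karl, Liam, Mona, Nora, Pia

Start at Carol.
Its neighbours: Liam.
Then their neighbours: Heidi, Mona, Nora.
Then next layer: Dave, Judy, Karl.
Then next layer: Eve, Ivan, Pia.
Every vertex is now reached.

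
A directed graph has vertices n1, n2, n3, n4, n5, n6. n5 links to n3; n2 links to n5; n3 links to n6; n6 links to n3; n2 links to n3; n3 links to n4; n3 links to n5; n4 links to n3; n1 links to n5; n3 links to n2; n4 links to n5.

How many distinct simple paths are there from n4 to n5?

3

n4→n3→n2→n5
n4→n3→n5
n4→n5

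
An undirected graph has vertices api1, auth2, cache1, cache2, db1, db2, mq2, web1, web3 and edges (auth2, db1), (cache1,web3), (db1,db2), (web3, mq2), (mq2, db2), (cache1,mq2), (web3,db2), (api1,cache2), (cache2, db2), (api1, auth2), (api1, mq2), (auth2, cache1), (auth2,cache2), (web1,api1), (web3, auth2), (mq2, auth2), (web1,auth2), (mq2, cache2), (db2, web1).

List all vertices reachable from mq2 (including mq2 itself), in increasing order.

Start at mq2.
Its neighbours: api1, auth2, cache1, cache2, db2, web3.
Then their neighbours: db1, web1.
Every vertex is now reached.

api1, auth2, cache1, cache2, db1, db2, mq2, web1, web3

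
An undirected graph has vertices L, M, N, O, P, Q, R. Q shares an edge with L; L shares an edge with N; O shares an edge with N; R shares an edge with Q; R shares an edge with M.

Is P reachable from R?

No

Explore from R.
Distance 1: reach M, Q.
Distance 2: reach L.
Distance 3: reach N.
Distance 4: reach O.
The search is exhausted without reaching P; it lies in a different component.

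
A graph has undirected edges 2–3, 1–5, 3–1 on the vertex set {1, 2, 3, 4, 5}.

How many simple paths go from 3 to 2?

1

3–2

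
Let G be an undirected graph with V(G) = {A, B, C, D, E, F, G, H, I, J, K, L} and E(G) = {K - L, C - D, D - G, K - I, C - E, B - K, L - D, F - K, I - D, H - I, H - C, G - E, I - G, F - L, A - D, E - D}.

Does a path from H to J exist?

Explore from H.
Distance 1: reach C, I.
Distance 2: reach D, E, G, K.
Distance 3: reach A, B, F, L.
The search is exhausted without reaching J; it lies in a different component.

No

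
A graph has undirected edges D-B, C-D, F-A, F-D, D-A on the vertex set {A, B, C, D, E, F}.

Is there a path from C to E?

No

Explore from C.
Distance 1: reach D.
Distance 2: reach A, B, F.
The search is exhausted without reaching E; it lies in a different component.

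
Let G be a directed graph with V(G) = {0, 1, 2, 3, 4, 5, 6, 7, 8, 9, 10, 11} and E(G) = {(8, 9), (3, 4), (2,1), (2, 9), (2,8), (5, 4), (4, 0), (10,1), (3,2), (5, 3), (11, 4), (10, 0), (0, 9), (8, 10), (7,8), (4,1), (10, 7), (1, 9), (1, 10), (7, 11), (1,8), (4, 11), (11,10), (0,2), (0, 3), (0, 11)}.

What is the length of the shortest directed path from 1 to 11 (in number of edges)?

Distance 0: 1.
Distance 1: 8, 9, 10.
Distance 2: 0, 7.
Distance 3: 2, 3, 11 — contains 11.

3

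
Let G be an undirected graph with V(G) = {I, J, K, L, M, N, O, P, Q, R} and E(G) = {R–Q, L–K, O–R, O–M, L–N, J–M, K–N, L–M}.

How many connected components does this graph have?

From I: component {I}.
From J: component {J, K, L, M, N, O, Q, R}.
From P: component {P}.
That's 3 components.

3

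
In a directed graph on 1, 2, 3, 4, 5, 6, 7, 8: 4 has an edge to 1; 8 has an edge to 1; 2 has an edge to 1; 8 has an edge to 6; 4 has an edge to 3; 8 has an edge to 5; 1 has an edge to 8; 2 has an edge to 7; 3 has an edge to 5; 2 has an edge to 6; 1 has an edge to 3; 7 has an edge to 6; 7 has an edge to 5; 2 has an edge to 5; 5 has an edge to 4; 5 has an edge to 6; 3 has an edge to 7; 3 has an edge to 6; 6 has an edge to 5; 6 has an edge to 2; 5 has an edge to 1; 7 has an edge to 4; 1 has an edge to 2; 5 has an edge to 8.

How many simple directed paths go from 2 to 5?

16

2→1→3→5
2→1→3→6→5
2→1→3→7→5
2→1→3→7→6→5
2→1→8→5
2→1→8→6→5
2→5
2→6→5
... and 8 more.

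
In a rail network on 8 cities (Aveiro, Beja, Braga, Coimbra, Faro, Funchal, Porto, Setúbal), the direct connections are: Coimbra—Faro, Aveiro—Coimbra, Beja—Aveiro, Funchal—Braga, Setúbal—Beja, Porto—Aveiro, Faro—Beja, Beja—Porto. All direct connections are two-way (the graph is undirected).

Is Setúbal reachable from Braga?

No

Explore from Braga.
Distance 1: reach Funchal.
The search is exhausted without reaching Setúbal; it lies in a different component.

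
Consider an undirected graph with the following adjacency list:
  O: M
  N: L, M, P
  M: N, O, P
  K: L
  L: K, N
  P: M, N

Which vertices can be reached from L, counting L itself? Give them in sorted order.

Start at L.
Its neighbours: K, N.
Then their neighbours: M, P.
Then next layer: O.
Every vertex is now reached.

K, L, M, N, O, P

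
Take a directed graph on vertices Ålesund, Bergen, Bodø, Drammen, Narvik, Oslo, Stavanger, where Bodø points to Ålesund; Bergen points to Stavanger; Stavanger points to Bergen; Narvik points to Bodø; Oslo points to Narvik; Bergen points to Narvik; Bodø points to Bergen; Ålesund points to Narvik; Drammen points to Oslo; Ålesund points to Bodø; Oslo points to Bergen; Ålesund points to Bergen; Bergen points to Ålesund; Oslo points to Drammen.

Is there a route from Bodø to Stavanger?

Explore from Bodø.
Distance 1: reach Ålesund, Bergen.
Distance 2: reach Narvik, Stavanger.
Found Stavanger.

Yes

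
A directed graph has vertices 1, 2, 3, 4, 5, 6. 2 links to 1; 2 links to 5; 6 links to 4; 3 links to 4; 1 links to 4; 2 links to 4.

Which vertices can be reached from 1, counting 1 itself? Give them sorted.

Start at 1.
Its neighbours: 4.
Nothing further is reachable.

1, 4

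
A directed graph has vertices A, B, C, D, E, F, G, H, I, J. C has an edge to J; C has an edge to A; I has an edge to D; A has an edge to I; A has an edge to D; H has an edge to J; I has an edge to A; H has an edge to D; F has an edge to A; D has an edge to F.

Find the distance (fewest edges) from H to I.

Distance 0: H.
Distance 1: D, J.
Distance 2: F.
Distance 3: A.
Distance 4: I — contains I.

4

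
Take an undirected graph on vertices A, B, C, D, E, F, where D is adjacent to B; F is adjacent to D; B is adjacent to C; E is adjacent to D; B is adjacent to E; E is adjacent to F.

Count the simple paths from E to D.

E–B–D
E–D
E–F–D

3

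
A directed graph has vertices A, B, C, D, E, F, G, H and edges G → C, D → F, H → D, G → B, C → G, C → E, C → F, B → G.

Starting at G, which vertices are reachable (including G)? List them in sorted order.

Start at G.
Its neighbours: B, C.
Then their neighbours: E, F.
Nothing further is reachable.

B, C, E, F, G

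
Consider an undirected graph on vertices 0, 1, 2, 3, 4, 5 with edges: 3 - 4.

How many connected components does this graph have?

From 0: component {0}.
From 1: component {1}.
From 2: component {2}.
From 3: component {3, 4}.
From 5: component {5}.
That's 5 components.

5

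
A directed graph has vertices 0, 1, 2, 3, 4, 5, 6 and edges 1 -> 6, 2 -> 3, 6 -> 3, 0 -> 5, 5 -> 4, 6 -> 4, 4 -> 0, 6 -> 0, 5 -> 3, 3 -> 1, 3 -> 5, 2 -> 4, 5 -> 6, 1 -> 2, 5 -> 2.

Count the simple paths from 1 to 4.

1→2→3→5→4
1→2→3→5→6→4
1→2→4
1→6→0→5→2→4
1→6→0→5→4
1→6→3→5→2→4
1→6→3→5→4
1→6→4

8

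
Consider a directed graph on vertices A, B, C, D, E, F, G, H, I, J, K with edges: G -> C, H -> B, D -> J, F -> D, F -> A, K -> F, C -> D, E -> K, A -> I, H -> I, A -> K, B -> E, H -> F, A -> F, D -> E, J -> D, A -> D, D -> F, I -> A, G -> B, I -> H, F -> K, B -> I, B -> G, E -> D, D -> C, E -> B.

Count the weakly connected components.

1

From A: component {A, B, C, D, E, F, G, H, I, J, K}.
That's 1 component.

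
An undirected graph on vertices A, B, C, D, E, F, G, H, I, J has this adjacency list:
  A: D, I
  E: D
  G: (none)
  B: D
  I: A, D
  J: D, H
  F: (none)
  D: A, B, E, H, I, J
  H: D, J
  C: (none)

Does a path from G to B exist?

No

G has no edges, so nothing is reachable from it.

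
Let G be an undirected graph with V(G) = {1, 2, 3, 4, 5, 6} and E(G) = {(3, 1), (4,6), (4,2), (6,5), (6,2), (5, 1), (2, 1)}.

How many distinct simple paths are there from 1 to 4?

1–2–4
1–2–6–4
1–5–6–2–4
1–5–6–4

4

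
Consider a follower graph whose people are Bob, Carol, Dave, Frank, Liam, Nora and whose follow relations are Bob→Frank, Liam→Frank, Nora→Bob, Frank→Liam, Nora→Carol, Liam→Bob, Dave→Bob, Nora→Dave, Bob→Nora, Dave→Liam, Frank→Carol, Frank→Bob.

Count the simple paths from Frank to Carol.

Frank→Bob→Nora→Carol
Frank→Carol
Frank→Liam→Bob→Nora→Carol

3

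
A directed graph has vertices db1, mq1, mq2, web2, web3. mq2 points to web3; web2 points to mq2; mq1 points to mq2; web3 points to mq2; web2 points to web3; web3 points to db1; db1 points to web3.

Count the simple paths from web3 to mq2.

web3→mq2

1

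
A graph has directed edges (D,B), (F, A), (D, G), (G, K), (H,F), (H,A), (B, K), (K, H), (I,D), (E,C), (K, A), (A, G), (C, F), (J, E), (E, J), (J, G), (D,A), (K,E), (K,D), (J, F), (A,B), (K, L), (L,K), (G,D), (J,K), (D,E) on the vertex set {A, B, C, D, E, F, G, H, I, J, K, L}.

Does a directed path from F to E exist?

Explore from F.
Distance 1: reach A.
Distance 2: reach B, G.
Distance 3: reach D, K.
Distance 4: reach E, H, L.
Found E.

Yes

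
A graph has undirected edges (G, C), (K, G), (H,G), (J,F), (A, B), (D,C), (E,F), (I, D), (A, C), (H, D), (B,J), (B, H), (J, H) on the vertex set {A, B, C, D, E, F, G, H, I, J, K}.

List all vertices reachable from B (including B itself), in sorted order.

Start at B.
Its neighbours: A, H, J.
Then their neighbours: C, D, F, G.
Then next layer: E, I, K.
Every vertex is now reached.

A, B, C, D, E, F, G, H, I, J, K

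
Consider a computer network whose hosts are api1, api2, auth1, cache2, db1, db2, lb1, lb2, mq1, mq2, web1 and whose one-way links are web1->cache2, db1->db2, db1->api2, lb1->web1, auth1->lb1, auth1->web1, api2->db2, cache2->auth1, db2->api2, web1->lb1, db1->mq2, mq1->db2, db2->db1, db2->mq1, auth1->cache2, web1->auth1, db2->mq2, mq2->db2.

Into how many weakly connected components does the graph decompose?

4

From api1: component {api1}.
From api2: component {api2, db1, db2, mq1, mq2}.
From auth1: component {auth1, cache2, lb1, web1}.
From lb2: component {lb2}.
That's 4 components.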